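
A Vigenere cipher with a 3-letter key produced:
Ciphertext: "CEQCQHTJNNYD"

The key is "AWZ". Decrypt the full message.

Step 1: Key 'AWZ' has length 3. Extended key: AWZAWZAWZAWZ
Step 2: Decrypt each position:
  C(2) - A(0) = 2 = C
  E(4) - W(22) = 8 = I
  Q(16) - Z(25) = 17 = R
  C(2) - A(0) = 2 = C
  Q(16) - W(22) = 20 = U
  H(7) - Z(25) = 8 = I
  T(19) - A(0) = 19 = T
  J(9) - W(22) = 13 = N
  N(13) - Z(25) = 14 = O
  N(13) - A(0) = 13 = N
  Y(24) - W(22) = 2 = C
  D(3) - Z(25) = 4 = E
Plaintext: CIRCUITNONCE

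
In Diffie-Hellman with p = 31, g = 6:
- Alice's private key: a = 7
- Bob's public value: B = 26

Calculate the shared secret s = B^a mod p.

Step 1: s = B^a mod p = 26^7 mod 31.
  26^1 mod 31 = 26
  26^2 mod 31 = (26 * 26) mod 31 = 25
  26^3 mod 31 = (25 * 26) mod 31 = 30
  26^4 mod 31 = (30 * 26) mod 31 = 5
  26^5 mod 31 = (5 * 26) mod 31 = 6
  26^6 mod 31 = (6 * 26) mod 31 = 1
  26^7 mod 31 = (1 * 26) mod 31 = 26
Result: shared secret = 26.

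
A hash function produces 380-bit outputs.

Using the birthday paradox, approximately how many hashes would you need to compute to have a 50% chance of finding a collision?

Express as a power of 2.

Step 1: The birthday paradox gives collision probability ~50% after sqrt(2^n) = 2^(n/2) hashes.
Step 2: For 380-bit output: 2^(380/2) = 2^190.
Step 3: Approximately 2^190 hash computations needed.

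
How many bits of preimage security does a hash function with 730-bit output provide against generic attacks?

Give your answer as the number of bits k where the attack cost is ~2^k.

Step 1: The hash has a 730-bit output.
Step 2: Preimage resistance means: given a digest h(x), it should be infeasible to find any input that hashes to it.
With a 730-bit output there are 2^730 possible digests, so a generic brute-force preimage search costs about 2^730 evaluations.
Step 3: Security level = 730 bits.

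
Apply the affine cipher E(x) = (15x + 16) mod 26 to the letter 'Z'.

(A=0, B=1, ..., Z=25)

Step 1: Convert 'Z' to number: x = 25.
Step 2: E(25) = (15 * 25 + 16) mod 26 = 391 mod 26 = 1.
Step 3: Convert 1 back to letter: B.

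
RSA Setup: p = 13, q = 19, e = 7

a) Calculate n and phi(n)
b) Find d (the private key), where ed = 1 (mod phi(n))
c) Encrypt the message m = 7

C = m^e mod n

Step 1: n = 13 * 19 = 247.
Step 2: phi(n) = (13-1)(19-1) = 12 * 18 = 216.
Step 3: Find d = 7^(-1) mod 216 = 31.
  Verify: 7 * 31 = 217 = 1 (mod 216).
Step 4: C = 7^7 mod 247 = 45.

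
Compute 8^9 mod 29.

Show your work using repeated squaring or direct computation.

Step 1: Compute 8^9 mod 29 step by step, reducing modulo 29 at each step.
  8^1 mod 29 = 8
  8^2 mod 29 = (8 * 8) mod 29 = 6
  8^3 mod 29 = (6 * 8) mod 29 = 19
  8^4 mod 29 = (19 * 8) mod 29 = 7
  8^5 mod 29 = (7 * 8) mod 29 = 27
  8^6 mod 29 = (27 * 8) mod 29 = 13
  8^7 mod 29 = (13 * 8) mod 29 = 17
  8^8 mod 29 = (17 * 8) mod 29 = 20
  8^9 mod 29 = (20 * 8) mod 29 = 15
Step 2: Result = 15.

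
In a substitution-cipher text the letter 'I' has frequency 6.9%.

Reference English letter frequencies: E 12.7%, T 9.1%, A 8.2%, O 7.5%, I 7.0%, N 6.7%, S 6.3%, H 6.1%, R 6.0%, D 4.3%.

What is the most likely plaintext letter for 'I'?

Step 1: The observed frequency is 6.9%.
Step 2: Compare with English frequencies:
  E: 12.7% (difference: 5.8%)
  T: 9.1% (difference: 2.2%)
  A: 8.2% (difference: 1.3%)
  O: 7.5% (difference: 0.6%)
  I: 7.0% (difference: 0.1%) <-- closest
  N: 6.7% (difference: 0.2%)
  S: 6.3% (difference: 0.6%)
  H: 6.1% (difference: 0.8%)
  R: 6.0% (difference: 0.9%)
  D: 4.3% (difference: 2.6%)
Step 3: 'I' most likely represents 'I' (frequency 7.0%).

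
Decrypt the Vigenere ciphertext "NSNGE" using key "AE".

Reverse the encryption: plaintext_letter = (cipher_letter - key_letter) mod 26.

Step 1: Extend key: AEAEA
Step 2: Decrypt each letter (c - k) mod 26:
  N(13) - A(0) = (13-0) mod 26 = 13 = N
  S(18) - E(4) = (18-4) mod 26 = 14 = O
  N(13) - A(0) = (13-0) mod 26 = 13 = N
  G(6) - E(4) = (6-4) mod 26 = 2 = C
  E(4) - A(0) = (4-0) mod 26 = 4 = E
Plaintext: NONCE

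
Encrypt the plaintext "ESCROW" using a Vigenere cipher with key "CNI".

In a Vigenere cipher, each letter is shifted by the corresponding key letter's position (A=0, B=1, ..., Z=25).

Step 1: Repeat key to match plaintext length:
  Plaintext: ESCROW
  Key:       CNICNI
Step 2: Encrypt each letter:
  E(4) + C(2) = (4+2) mod 26 = 6 = G
  S(18) + N(13) = (18+13) mod 26 = 5 = F
  C(2) + I(8) = (2+8) mod 26 = 10 = K
  R(17) + C(2) = (17+2) mod 26 = 19 = T
  O(14) + N(13) = (14+13) mod 26 = 1 = B
  W(22) + I(8) = (22+8) mod 26 = 4 = E
Ciphertext: GFKTBE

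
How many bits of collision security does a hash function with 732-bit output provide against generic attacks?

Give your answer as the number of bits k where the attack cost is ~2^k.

Step 1: The hash has a 732-bit output.
Step 2: Collision resistance means it should be infeasible to find any x != y with h(x) = h(y).
By the birthday bound, a generic collision search succeeds after about sqrt(2^732) = 2^(732/2) = 2^366 evaluations.
Step 3: Security level = 366 bits.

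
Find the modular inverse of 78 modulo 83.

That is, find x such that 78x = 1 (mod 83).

Step 1: We need x such that 78 * x = 1 (mod 83).
Step 2: Using the extended Euclidean algorithm or trial:
  78 * 33 = 2574 = 31 * 83 + 1.
Step 3: Since 2574 mod 83 = 1, the inverse is x = 33.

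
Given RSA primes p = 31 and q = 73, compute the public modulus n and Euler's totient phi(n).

Step 1: n = p * q = 31 * 73 = 2263.
Step 2: phi(n) = (p-1)(q-1) = 30 * 72 = 2160.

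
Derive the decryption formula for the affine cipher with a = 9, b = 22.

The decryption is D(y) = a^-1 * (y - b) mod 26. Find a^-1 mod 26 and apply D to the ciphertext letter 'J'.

Step 1: Find a^-1, the modular inverse of 9 mod 26.
Step 2: We need 9 * a^-1 = 1 (mod 26).
Step 3: 9 * 3 = 27 = 1 * 26 + 1, so a^-1 = 3.
Step 4: D(y) = 3(y - 22) mod 26.
Step 5: Apply to 'J' (y = 9): D(9) = 3 * (9 - 22) mod 26 = 3 * -13 mod 26 = 13 -> 'N'.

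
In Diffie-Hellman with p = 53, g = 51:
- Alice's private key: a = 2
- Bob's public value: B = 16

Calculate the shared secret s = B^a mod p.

Step 1: s = B^a mod p = 16^2 mod 53.
  16^1 mod 53 = 16
  16^2 mod 53 = (16 * 16) mod 53 = 44
Result: shared secret = 44.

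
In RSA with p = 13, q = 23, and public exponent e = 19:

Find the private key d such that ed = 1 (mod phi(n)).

Step 1: n = 13 * 23 = 299.
Step 2: phi(n) = 12 * 22 = 264.
Step 3: Find d such that 19 * d = 1 (mod 264).
Step 4: d = 19^(-1) mod 264 = 139.
Verification: 19 * 139 = 2641 = 10 * 264 + 1.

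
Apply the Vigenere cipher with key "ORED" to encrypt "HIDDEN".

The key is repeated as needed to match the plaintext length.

Step 1: Repeat key to match plaintext length:
  Plaintext: HIDDEN
  Key:       OREDOR
Step 2: Encrypt each letter:
  H(7) + O(14) = (7+14) mod 26 = 21 = V
  I(8) + R(17) = (8+17) mod 26 = 25 = Z
  D(3) + E(4) = (3+4) mod 26 = 7 = H
  D(3) + D(3) = (3+3) mod 26 = 6 = G
  E(4) + O(14) = (4+14) mod 26 = 18 = S
  N(13) + R(17) = (13+17) mod 26 = 4 = E
Ciphertext: VZHGSE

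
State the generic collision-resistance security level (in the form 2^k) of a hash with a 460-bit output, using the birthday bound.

Step 1: The birthday paradox gives collision probability ~50% after sqrt(2^n) = 2^(n/2) hashes.
Step 2: For 460-bit output: 2^(460/2) = 2^230.
Step 3: Approximately 2^230 hash computations needed.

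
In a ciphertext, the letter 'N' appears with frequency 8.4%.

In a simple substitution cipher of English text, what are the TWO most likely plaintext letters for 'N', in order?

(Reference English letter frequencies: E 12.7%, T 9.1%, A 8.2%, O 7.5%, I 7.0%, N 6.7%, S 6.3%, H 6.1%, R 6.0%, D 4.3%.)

Step 1: Observed frequency of 'N' is 8.4%.
Step 2: Compute distances to each reference frequency and sort:
  A (8.2%): difference = 0.2% <-- BEST
  T (9.1%): difference = 0.7% <-- RUNNER-UP
  O (7.5%): difference = 0.9%
  I (7.0%): difference = 1.4%
  N (6.7%): difference = 1.7%
Step 3: Most likely is 'A' (8.2%, diff 0.2%); second most likely is 'T' (9.1%, diff 0.7%).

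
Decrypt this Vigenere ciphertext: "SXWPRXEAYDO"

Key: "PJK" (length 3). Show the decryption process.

Step 1: Key 'PJK' has length 3. Extended key: PJKPJKPJKPJ
Step 2: Decrypt each position:
  S(18) - P(15) = 3 = D
  X(23) - J(9) = 14 = O
  W(22) - K(10) = 12 = M
  P(15) - P(15) = 0 = A
  R(17) - J(9) = 8 = I
  X(23) - K(10) = 13 = N
  E(4) - P(15) = 15 = P
  A(0) - J(9) = 17 = R
  Y(24) - K(10) = 14 = O
  D(3) - P(15) = 14 = O
  O(14) - J(9) = 5 = F
Plaintext: DOMAINPROOF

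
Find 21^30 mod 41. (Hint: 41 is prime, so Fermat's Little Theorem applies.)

Step 1: Since 41 is prime, by Fermat's Little Theorem: 21^40 = 1 (mod 41).
Step 2: Reduce exponent: 30 mod 40 = 30.
Step 3: So 21^30 = 21^30 (mod 41).
Step 4: 21^30 mod 41 = 40.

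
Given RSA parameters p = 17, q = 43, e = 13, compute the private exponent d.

Step 1: n = 17 * 43 = 731.
Step 2: phi(n) = 16 * 42 = 672.
Step 3: Find d such that 13 * d = 1 (mod 672).
Step 4: d = 13^(-1) mod 672 = 517.
Verification: 13 * 517 = 6721 = 10 * 672 + 1.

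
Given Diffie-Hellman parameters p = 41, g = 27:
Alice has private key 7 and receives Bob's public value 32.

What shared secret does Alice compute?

Step 1: s = B^a mod p = 32^7 mod 41.
  32^1 mod 41 = 32
  32^2 mod 41 = (32 * 32) mod 41 = 40
  32^3 mod 41 = (40 * 32) mod 41 = 9
  32^4 mod 41 = (9 * 32) mod 41 = 1
  32^5 mod 41 = (1 * 32) mod 41 = 32
  32^6 mod 41 = (32 * 32) mod 41 = 40
  32^7 mod 41 = (40 * 32) mod 41 = 9
Result: shared secret = 9.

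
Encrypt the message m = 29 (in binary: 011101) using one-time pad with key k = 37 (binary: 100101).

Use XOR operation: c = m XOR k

Step 1: Write out the XOR operation bit by bit:
  Message: 011101
  Key:     100101
  XOR:     111000
Step 2: Convert to decimal: 111000 = 56.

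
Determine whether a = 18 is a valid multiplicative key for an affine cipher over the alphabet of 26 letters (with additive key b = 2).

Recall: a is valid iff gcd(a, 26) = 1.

Step 1: Compute gcd(18, 26).
Step 2: gcd(18, 26) = 2.
Since gcd = 2 != 1, 18 shares a common factor with 26, so it cannot be used.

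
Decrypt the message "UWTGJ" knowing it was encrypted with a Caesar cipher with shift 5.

Step 1: Reverse the shift by subtracting 5 from each letter position.
  U (position 20) -> position (20-5) mod 26 = 15 -> P
  W (position 22) -> position (22-5) mod 26 = 17 -> R
  T (position 19) -> position (19-5) mod 26 = 14 -> O
  G (position 6) -> position (6-5) mod 26 = 1 -> B
  J (position 9) -> position (9-5) mod 26 = 4 -> E
Decrypted message: PROBE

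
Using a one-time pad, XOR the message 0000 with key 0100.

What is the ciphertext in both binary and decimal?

Step 1: Write out the XOR operation bit by bit:
  Message: 0000
  Key:     0100
  XOR:     0100
Step 2: Convert to decimal: 0100 = 4.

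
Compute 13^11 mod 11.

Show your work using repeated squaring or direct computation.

Step 1: Compute 13^11 mod 11 step by step, reducing modulo 11 at each step.
  13^1 mod 11 = 2
  13^2 mod 11 = (2 * 13) mod 11 = 4
  13^3 mod 11 = (4 * 13) mod 11 = 8
  13^4 mod 11 = (8 * 13) mod 11 = 5
  13^5 mod 11 = (5 * 13) mod 11 = 10
  13^6 mod 11 = (10 * 13) mod 11 = 9
  13^7 mod 11 = (9 * 13) mod 11 = 7
  13^8 mod 11 = (7 * 13) mod 11 = 3
  13^9 mod 11 = (3 * 13) mod 11 = 6
  13^10 mod 11 = (6 * 13) mod 11 = 1
  13^11 mod 11 = (1 * 13) mod 11 = 2
Step 2: Result = 2.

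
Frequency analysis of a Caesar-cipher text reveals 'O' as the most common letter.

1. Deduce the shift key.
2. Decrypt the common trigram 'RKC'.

Step 1: In English, 'E' is the most frequent letter (12.7%).
Step 2: The most frequent ciphertext letter is 'O' (position 14).
Step 3: Shift = (14 - 4) mod 26 = 10.
Step 4: Decrypt 'RKC' by shifting back 10:
  R -> H
  K -> A
  C -> S
Step 5: 'RKC' decrypts to 'HAS'.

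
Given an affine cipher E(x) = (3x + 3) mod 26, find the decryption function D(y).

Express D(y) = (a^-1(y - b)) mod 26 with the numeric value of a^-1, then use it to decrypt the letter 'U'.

Step 1: Find a^-1, the modular inverse of 3 mod 26.
Step 2: We need 3 * a^-1 = 1 (mod 26).
Step 3: 3 * 9 = 27 = 1 * 26 + 1, so a^-1 = 9.
Step 4: D(y) = 9(y - 3) mod 26.
Step 5: Apply to 'U' (y = 20): D(20) = 9 * (20 - 3) mod 26 = 9 * 17 mod 26 = 23 -> 'X'.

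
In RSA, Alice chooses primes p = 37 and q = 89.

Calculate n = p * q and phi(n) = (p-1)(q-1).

Step 1: n = p * q = 37 * 89 = 3293.
Step 2: phi(n) = (p-1)(q-1) = 36 * 88 = 3168.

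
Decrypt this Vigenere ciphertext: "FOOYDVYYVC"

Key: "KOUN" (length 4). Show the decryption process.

Step 1: Key 'KOUN' has length 4. Extended key: KOUNKOUNKO
Step 2: Decrypt each position:
  F(5) - K(10) = 21 = V
  O(14) - O(14) = 0 = A
  O(14) - U(20) = 20 = U
  Y(24) - N(13) = 11 = L
  D(3) - K(10) = 19 = T
  V(21) - O(14) = 7 = H
  Y(24) - U(20) = 4 = E
  Y(24) - N(13) = 11 = L
  V(21) - K(10) = 11 = L
  C(2) - O(14) = 14 = O
Plaintext: VAULTHELLO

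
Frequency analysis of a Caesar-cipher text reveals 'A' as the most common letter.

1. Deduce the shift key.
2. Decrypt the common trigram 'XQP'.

Step 1: In English, 'E' is the most frequent letter (12.7%).
Step 2: The most frequent ciphertext letter is 'A' (position 0).
Step 3: Shift = (0 - 4) mod 26 = 22.
Step 4: Decrypt 'XQP' by shifting back 22:
  X -> B
  Q -> U
  P -> T
Step 5: 'XQP' decrypts to 'BUT'.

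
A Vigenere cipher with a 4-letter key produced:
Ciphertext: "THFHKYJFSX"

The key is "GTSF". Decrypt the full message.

Step 1: Key 'GTSF' has length 4. Extended key: GTSFGTSFGT
Step 2: Decrypt each position:
  T(19) - G(6) = 13 = N
  H(7) - T(19) = 14 = O
  F(5) - S(18) = 13 = N
  H(7) - F(5) = 2 = C
  K(10) - G(6) = 4 = E
  Y(24) - T(19) = 5 = F
  J(9) - S(18) = 17 = R
  F(5) - F(5) = 0 = A
  S(18) - G(6) = 12 = M
  X(23) - T(19) = 4 = E
Plaintext: NONCEFRAME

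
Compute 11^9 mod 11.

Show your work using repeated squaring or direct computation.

Step 1: Compute 11^9 mod 11 step by step, reducing modulo 11 at each step.
  11^1 mod 11 = 0
  11^2 mod 11 = (0 * 11) mod 11 = 0
  11^3 mod 11 = (0 * 11) mod 11 = 0
  11^4 mod 11 = (0 * 11) mod 11 = 0
  11^5 mod 11 = (0 * 11) mod 11 = 0
  11^6 mod 11 = (0 * 11) mod 11 = 0
  11^7 mod 11 = (0 * 11) mod 11 = 0
  11^8 mod 11 = (0 * 11) mod 11 = 0
  11^9 mod 11 = (0 * 11) mod 11 = 0
Step 2: Result = 0.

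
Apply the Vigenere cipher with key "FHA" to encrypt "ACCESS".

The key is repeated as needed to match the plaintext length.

Step 1: Repeat key to match plaintext length:
  Plaintext: ACCESS
  Key:       FHAFHA
Step 2: Encrypt each letter:
  A(0) + F(5) = (0+5) mod 26 = 5 = F
  C(2) + H(7) = (2+7) mod 26 = 9 = J
  C(2) + A(0) = (2+0) mod 26 = 2 = C
  E(4) + F(5) = (4+5) mod 26 = 9 = J
  S(18) + H(7) = (18+7) mod 26 = 25 = Z
  S(18) + A(0) = (18+0) mod 26 = 18 = S
Ciphertext: FJCJZS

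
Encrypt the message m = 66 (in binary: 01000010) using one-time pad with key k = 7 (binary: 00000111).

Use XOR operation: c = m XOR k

Step 1: Write out the XOR operation bit by bit:
  Message: 01000010
  Key:     00000111
  XOR:     01000101
Step 2: Convert to decimal: 01000101 = 69.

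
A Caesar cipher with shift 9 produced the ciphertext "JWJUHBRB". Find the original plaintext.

Step 1: Reverse the shift by subtracting 9 from each letter position.
  J (position 9) -> position (9-9) mod 26 = 0 -> A
  W (position 22) -> position (22-9) mod 26 = 13 -> N
  J (position 9) -> position (9-9) mod 26 = 0 -> A
  U (position 20) -> position (20-9) mod 26 = 11 -> L
  H (position 7) -> position (7-9) mod 26 = 24 -> Y
  B (position 1) -> position (1-9) mod 26 = 18 -> S
  R (position 17) -> position (17-9) mod 26 = 8 -> I
  B (position 1) -> position (1-9) mod 26 = 18 -> S
Decrypted message: ANALYSIS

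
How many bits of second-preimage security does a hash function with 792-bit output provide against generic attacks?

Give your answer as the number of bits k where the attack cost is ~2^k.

Step 1: The hash has a 792-bit output.
Step 2: Second-preimage resistance means: given a specific input x, it should be infeasible to find a different y with h(y) = h(x).
With a 792-bit output, a generic search for a second preimage costs about 2^792 evaluations (each trial matches the fixed target with probability 2^-792).
Step 3: Security level = 792 bits.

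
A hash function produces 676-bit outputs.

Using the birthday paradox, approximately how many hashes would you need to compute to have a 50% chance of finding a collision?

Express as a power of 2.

Step 1: The birthday paradox gives collision probability ~50% after sqrt(2^n) = 2^(n/2) hashes.
Step 2: For 676-bit output: 2^(676/2) = 2^338.
Step 3: Approximately 2^338 hash computations needed.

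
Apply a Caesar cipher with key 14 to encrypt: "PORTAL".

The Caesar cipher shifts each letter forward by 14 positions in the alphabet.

Step 1: For each letter, shift forward by 14 positions (mod 26).
  P (position 15) -> position (15+14) mod 26 = 3 -> D
  O (position 14) -> position (14+14) mod 26 = 2 -> C
  R (position 17) -> position (17+14) mod 26 = 5 -> F
  T (position 19) -> position (19+14) mod 26 = 7 -> H
  A (position 0) -> position (0+14) mod 26 = 14 -> O
  L (position 11) -> position (11+14) mod 26 = 25 -> Z
Result: DCFHOZ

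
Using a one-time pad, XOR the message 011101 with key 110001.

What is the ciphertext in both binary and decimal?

Step 1: Write out the XOR operation bit by bit:
  Message: 011101
  Key:     110001
  XOR:     101100
Step 2: Convert to decimal: 101100 = 44.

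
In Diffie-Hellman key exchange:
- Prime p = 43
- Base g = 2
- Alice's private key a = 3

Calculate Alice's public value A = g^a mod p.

Step 1: A = g^a mod p = 2^3 mod 43.
  2^1 mod 43 = 2
  2^2 mod 43 = (2 * 2) mod 43 = 4
  2^3 mod 43 = (4 * 2) mod 43 = 8
Result: A = 8.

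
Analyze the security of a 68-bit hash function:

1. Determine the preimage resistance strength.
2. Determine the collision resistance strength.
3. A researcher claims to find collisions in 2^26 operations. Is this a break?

Step 1: Preimage resistance requires brute-force of 2^68 operations.
Step 2: Collision resistance (birthday bound) = 2^(68/2) = 2^34.
Step 3: The claimed attack costs 2^26 operations.
Step 4: Since 2^26 < 2^34, the claimed attack beats the generic birthday bound, so collision resistance is broken.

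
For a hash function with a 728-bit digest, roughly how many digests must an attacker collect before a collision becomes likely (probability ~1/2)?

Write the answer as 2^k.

Step 1: The birthday paradox gives collision probability ~50% after sqrt(2^n) = 2^(n/2) hashes.
Step 2: For 728-bit output: 2^(728/2) = 2^364.
Step 3: Approximately 2^364 hash computations needed.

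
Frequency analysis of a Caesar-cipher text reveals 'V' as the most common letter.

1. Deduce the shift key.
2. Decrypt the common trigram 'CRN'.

Step 1: In English, 'E' is the most frequent letter (12.7%).
Step 2: The most frequent ciphertext letter is 'V' (position 21).
Step 3: Shift = (21 - 4) mod 26 = 17.
Step 4: Decrypt 'CRN' by shifting back 17:
  C -> L
  R -> A
  N -> W
Step 5: 'CRN' decrypts to 'LAW'.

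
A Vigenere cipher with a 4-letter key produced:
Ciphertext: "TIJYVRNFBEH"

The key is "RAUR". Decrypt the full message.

Step 1: Key 'RAUR' has length 4. Extended key: RAURRAURRAU
Step 2: Decrypt each position:
  T(19) - R(17) = 2 = C
  I(8) - A(0) = 8 = I
  J(9) - U(20) = 15 = P
  Y(24) - R(17) = 7 = H
  V(21) - R(17) = 4 = E
  R(17) - A(0) = 17 = R
  N(13) - U(20) = 19 = T
  F(5) - R(17) = 14 = O
  B(1) - R(17) = 10 = K
  E(4) - A(0) = 4 = E
  H(7) - U(20) = 13 = N
Plaintext: CIPHERTOKEN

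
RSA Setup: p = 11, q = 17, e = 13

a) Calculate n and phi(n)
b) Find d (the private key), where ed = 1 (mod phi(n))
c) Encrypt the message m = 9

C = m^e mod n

Step 1: n = 11 * 17 = 187.
Step 2: phi(n) = (11-1)(17-1) = 10 * 16 = 160.
Step 3: Find d = 13^(-1) mod 160 = 37.
  Verify: 13 * 37 = 481 = 1 (mod 160).
Step 4: C = 9^13 mod 187 = 25.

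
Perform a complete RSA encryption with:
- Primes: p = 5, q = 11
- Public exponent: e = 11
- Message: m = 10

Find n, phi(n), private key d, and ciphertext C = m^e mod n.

Step 1: n = 5 * 11 = 55.
Step 2: phi(n) = (5-1)(11-1) = 4 * 10 = 40.
Step 3: Find d = 11^(-1) mod 40 = 11.
  Verify: 11 * 11 = 121 = 1 (mod 40).
Step 4: C = 10^11 mod 55 = 10.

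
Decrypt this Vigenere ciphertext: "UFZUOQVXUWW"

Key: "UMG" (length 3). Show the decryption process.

Step 1: Key 'UMG' has length 3. Extended key: UMGUMGUMGUM
Step 2: Decrypt each position:
  U(20) - U(20) = 0 = A
  F(5) - M(12) = 19 = T
  Z(25) - G(6) = 19 = T
  U(20) - U(20) = 0 = A
  O(14) - M(12) = 2 = C
  Q(16) - G(6) = 10 = K
  V(21) - U(20) = 1 = B
  X(23) - M(12) = 11 = L
  U(20) - G(6) = 14 = O
  W(22) - U(20) = 2 = C
  W(22) - M(12) = 10 = K
Plaintext: ATTACKBLOCK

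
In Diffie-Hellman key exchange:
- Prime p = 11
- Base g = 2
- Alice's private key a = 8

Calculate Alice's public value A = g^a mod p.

Step 1: A = g^a mod p = 2^8 mod 11.
  2^1 mod 11 = 2
  2^2 mod 11 = (2 * 2) mod 11 = 4
  2^3 mod 11 = (4 * 2) mod 11 = 8
  2^4 mod 11 = (8 * 2) mod 11 = 5
  2^5 mod 11 = (5 * 2) mod 11 = 10
  2^6 mod 11 = (10 * 2) mod 11 = 9
  2^7 mod 11 = (9 * 2) mod 11 = 7
  2^8 mod 11 = (7 * 2) mod 11 = 3
Result: A = 3.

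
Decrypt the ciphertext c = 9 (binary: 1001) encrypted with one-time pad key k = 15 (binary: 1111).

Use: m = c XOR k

Step 1: XOR ciphertext with key:
  Ciphertext: 1001
  Key:        1111
  XOR:        0110
Step 2: Plaintext = 0110 = 6 in decimal.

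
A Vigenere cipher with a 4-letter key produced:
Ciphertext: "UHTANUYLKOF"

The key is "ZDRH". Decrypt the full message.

Step 1: Key 'ZDRH' has length 4. Extended key: ZDRHZDRHZDR
Step 2: Decrypt each position:
  U(20) - Z(25) = 21 = V
  H(7) - D(3) = 4 = E
  T(19) - R(17) = 2 = C
  A(0) - H(7) = 19 = T
  N(13) - Z(25) = 14 = O
  U(20) - D(3) = 17 = R
  Y(24) - R(17) = 7 = H
  L(11) - H(7) = 4 = E
  K(10) - Z(25) = 11 = L
  O(14) - D(3) = 11 = L
  F(5) - R(17) = 14 = O
Plaintext: VECTORHELLO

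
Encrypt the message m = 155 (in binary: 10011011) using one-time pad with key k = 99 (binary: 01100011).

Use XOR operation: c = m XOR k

Step 1: Write out the XOR operation bit by bit:
  Message: 10011011
  Key:     01100011
  XOR:     11111000
Step 2: Convert to decimal: 11111000 = 248.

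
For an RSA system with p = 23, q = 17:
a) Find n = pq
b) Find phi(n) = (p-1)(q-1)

Step 1: n = p * q = 23 * 17 = 391.
Step 2: phi(n) = (p-1)(q-1) = 22 * 16 = 352.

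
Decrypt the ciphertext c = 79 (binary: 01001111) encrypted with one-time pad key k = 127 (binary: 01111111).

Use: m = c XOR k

Step 1: XOR ciphertext with key:
  Ciphertext: 01001111
  Key:        01111111
  XOR:        00110000
Step 2: Plaintext = 00110000 = 48 in decimal.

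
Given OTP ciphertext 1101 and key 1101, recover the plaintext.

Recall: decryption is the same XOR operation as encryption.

Step 1: XOR ciphertext with key:
  Ciphertext: 1101
  Key:        1101
  XOR:        0000
Step 2: Plaintext = 0000 = 0 in decimal.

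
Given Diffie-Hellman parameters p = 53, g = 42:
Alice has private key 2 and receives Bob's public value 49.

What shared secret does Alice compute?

Step 1: s = B^a mod p = 49^2 mod 53.
  49^1 mod 53 = 49
  49^2 mod 53 = (49 * 49) mod 53 = 16
Result: shared secret = 16.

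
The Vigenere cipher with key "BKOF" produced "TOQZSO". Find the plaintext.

Step 1: Extend key: BKOFBK
Step 2: Decrypt each letter (c - k) mod 26:
  T(19) - B(1) = (19-1) mod 26 = 18 = S
  O(14) - K(10) = (14-10) mod 26 = 4 = E
  Q(16) - O(14) = (16-14) mod 26 = 2 = C
  Z(25) - F(5) = (25-5) mod 26 = 20 = U
  S(18) - B(1) = (18-1) mod 26 = 17 = R
  O(14) - K(10) = (14-10) mod 26 = 4 = E
Plaintext: SECURE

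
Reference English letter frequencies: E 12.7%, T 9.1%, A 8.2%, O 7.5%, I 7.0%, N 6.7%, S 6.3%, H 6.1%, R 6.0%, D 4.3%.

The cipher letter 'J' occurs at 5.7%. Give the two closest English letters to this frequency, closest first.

Step 1: Observed frequency of 'J' is 5.7%.
Step 2: Compute distances to each reference frequency and sort:
  R (6.0%): difference = 0.3% <-- BEST
  H (6.1%): difference = 0.4% <-- RUNNER-UP
  S (6.3%): difference = 0.6%
  N (6.7%): difference = 1.0%
  I (7.0%): difference = 1.3%
Step 3: Most likely is 'R' (6.0%, diff 0.3%); second most likely is 'H' (6.1%, diff 0.4%).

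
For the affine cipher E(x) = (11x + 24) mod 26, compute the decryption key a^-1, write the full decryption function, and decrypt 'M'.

Step 1: Find a^-1, the modular inverse of 11 mod 26.
Step 2: We need 11 * a^-1 = 1 (mod 26).
Step 3: 11 * 19 = 209 = 8 * 26 + 1, so a^-1 = 19.
Step 4: D(y) = 19(y - 24) mod 26.
Step 5: Apply to 'M' (y = 12): D(12) = 19 * (12 - 24) mod 26 = 19 * -12 mod 26 = 6 -> 'G'.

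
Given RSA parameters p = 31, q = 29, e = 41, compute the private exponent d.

Step 1: n = 31 * 29 = 899.
Step 2: phi(n) = 30 * 28 = 840.
Step 3: Find d such that 41 * d = 1 (mod 840).
Step 4: d = 41^(-1) mod 840 = 41.
Verification: 41 * 41 = 1681 = 2 * 840 + 1.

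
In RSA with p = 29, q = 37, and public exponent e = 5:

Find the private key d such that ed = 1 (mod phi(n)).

Step 1: n = 29 * 37 = 1073.
Step 2: phi(n) = 28 * 36 = 1008.
Step 3: Find d such that 5 * d = 1 (mod 1008).
Step 4: d = 5^(-1) mod 1008 = 605.
Verification: 5 * 605 = 3025 = 3 * 1008 + 1.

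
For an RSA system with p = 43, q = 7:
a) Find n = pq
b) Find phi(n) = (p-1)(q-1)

Step 1: n = p * q = 43 * 7 = 301.
Step 2: phi(n) = (p-1)(q-1) = 42 * 6 = 252.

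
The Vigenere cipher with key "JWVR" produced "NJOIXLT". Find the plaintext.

Step 1: Extend key: JWVRJWV
Step 2: Decrypt each letter (c - k) mod 26:
  N(13) - J(9) = (13-9) mod 26 = 4 = E
  J(9) - W(22) = (9-22) mod 26 = 13 = N
  O(14) - V(21) = (14-21) mod 26 = 19 = T
  I(8) - R(17) = (8-17) mod 26 = 17 = R
  X(23) - J(9) = (23-9) mod 26 = 14 = O
  L(11) - W(22) = (11-22) mod 26 = 15 = P
  T(19) - V(21) = (19-21) mod 26 = 24 = Y
Plaintext: ENTROPY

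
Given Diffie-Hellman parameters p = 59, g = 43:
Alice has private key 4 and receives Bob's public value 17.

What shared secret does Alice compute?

Step 1: s = B^a mod p = 17^4 mod 59.
  17^1 mod 59 = 17
  17^2 mod 59 = (17 * 17) mod 59 = 53
  17^3 mod 59 = (53 * 17) mod 59 = 16
  17^4 mod 59 = (16 * 17) mod 59 = 36
Result: shared secret = 36.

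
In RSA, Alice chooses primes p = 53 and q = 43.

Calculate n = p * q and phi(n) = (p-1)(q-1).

Step 1: n = p * q = 53 * 43 = 2279.
Step 2: phi(n) = (p-1)(q-1) = 52 * 42 = 2184.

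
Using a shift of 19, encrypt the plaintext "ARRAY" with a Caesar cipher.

Step 1: For each letter, shift forward by 19 positions (mod 26).
  A (position 0) -> position (0+19) mod 26 = 19 -> T
  R (position 17) -> position (17+19) mod 26 = 10 -> K
  R (position 17) -> position (17+19) mod 26 = 10 -> K
  A (position 0) -> position (0+19) mod 26 = 19 -> T
  Y (position 24) -> position (24+19) mod 26 = 17 -> R
Result: TKKTR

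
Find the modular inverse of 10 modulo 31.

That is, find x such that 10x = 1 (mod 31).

Step 1: We need x such that 10 * x = 1 (mod 31).
Step 2: Using the extended Euclidean algorithm or trial:
  10 * 28 = 280 = 9 * 31 + 1.
Step 3: Since 280 mod 31 = 1, the inverse is x = 28.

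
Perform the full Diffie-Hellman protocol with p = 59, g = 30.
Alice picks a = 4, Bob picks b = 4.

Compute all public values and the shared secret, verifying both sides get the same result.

Step 1: A = g^a mod p = 30^4 mod 59 = 48.
Step 2: B = g^b mod p = 30^4 mod 59 = 48.
Step 3: Alice computes s = B^a mod p = 48^4 mod 59 = 9.
Step 4: Bob computes s = A^b mod p = 48^4 mod 59 = 9.
Both sides agree: shared secret = 9.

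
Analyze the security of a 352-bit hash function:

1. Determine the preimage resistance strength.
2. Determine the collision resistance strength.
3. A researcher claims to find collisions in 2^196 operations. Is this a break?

Step 1: Preimage resistance requires brute-force of 2^352 operations.
Step 2: Collision resistance (birthday bound) = 2^(352/2) = 2^176.
Step 3: The claimed attack costs 2^196 operations.
Step 4: Since 2^196 >= 2^176, the claimed attack is no faster than the generic birthday attack, so this does not break collision resistance.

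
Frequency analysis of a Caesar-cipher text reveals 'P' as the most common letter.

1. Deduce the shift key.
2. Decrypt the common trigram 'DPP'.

Step 1: In English, 'E' is the most frequent letter (12.7%).
Step 2: The most frequent ciphertext letter is 'P' (position 15).
Step 3: Shift = (15 - 4) mod 26 = 11.
Step 4: Decrypt 'DPP' by shifting back 11:
  D -> S
  P -> E
  P -> E
Step 5: 'DPP' decrypts to 'SEE'.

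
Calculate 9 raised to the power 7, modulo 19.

Step 1: Compute 9^7 mod 19 step by step, reducing modulo 19 at each step.
  9^1 mod 19 = 9
  9^2 mod 19 = (9 * 9) mod 19 = 5
  9^3 mod 19 = (5 * 9) mod 19 = 7
  9^4 mod 19 = (7 * 9) mod 19 = 6
  9^5 mod 19 = (6 * 9) mod 19 = 16
  9^6 mod 19 = (16 * 9) mod 19 = 11
  9^7 mod 19 = (11 * 9) mod 19 = 4
Step 2: Result = 4.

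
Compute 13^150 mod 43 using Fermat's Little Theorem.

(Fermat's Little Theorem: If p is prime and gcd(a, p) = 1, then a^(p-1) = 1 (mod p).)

Step 1: Since 43 is prime, by Fermat's Little Theorem: 13^42 = 1 (mod 43).
Step 2: Reduce exponent: 150 mod 42 = 24.
Step 3: So 13^150 = 13^24 (mod 43).
Step 4: 13^24 mod 43 = 4.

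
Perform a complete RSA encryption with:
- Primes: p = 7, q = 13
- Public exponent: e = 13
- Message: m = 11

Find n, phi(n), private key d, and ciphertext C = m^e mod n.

Step 1: n = 7 * 13 = 91.
Step 2: phi(n) = (7-1)(13-1) = 6 * 12 = 72.
Step 3: Find d = 13^(-1) mod 72 = 61.
  Verify: 13 * 61 = 793 = 1 (mod 72).
Step 4: C = 11^13 mod 91 = 11.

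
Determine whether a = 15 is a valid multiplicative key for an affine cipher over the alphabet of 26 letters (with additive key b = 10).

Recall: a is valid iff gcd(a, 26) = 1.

Step 1: Compute gcd(15, 26).
Step 2: gcd(15, 26) = 1.
Since gcd = 1, 15 is coprime with 26, so it is a valid key.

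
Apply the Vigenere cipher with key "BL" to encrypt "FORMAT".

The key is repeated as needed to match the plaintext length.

Step 1: Repeat key to match plaintext length:
  Plaintext: FORMAT
  Key:       BLBLBL
Step 2: Encrypt each letter:
  F(5) + B(1) = (5+1) mod 26 = 6 = G
  O(14) + L(11) = (14+11) mod 26 = 25 = Z
  R(17) + B(1) = (17+1) mod 26 = 18 = S
  M(12) + L(11) = (12+11) mod 26 = 23 = X
  A(0) + B(1) = (0+1) mod 26 = 1 = B
  T(19) + L(11) = (19+11) mod 26 = 4 = E
Ciphertext: GZSXBE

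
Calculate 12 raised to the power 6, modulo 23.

Step 1: Compute 12^6 mod 23 step by step, reducing modulo 23 at each step.
  12^1 mod 23 = 12
  12^2 mod 23 = (12 * 12) mod 23 = 6
  12^3 mod 23 = (6 * 12) mod 23 = 3
  12^4 mod 23 = (3 * 12) mod 23 = 13
  12^5 mod 23 = (13 * 12) mod 23 = 18
  12^6 mod 23 = (18 * 12) mod 23 = 9
Step 2: Result = 9.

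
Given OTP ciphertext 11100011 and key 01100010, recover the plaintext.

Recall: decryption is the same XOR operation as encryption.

Step 1: XOR ciphertext with key:
  Ciphertext: 11100011
  Key:        01100010
  XOR:        10000001
Step 2: Plaintext = 10000001 = 129 in decimal.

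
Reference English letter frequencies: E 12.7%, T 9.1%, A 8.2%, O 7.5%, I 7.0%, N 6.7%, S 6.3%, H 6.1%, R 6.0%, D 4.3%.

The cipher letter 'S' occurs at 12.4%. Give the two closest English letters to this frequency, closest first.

Step 1: Observed frequency of 'S' is 12.4%.
Step 2: Compute distances to each reference frequency and sort:
  E (12.7%): difference = 0.3% <-- BEST
  T (9.1%): difference = 3.3% <-- RUNNER-UP
  A (8.2%): difference = 4.2%
  O (7.5%): difference = 4.9%
  I (7.0%): difference = 5.4%
Step 3: Most likely is 'E' (12.7%, diff 0.3%); second most likely is 'T' (9.1%, diff 3.3%).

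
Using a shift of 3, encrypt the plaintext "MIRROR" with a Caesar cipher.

Step 1: For each letter, shift forward by 3 positions (mod 26).
  M (position 12) -> position (12+3) mod 26 = 15 -> P
  I (position 8) -> position (8+3) mod 26 = 11 -> L
  R (position 17) -> position (17+3) mod 26 = 20 -> U
  R (position 17) -> position (17+3) mod 26 = 20 -> U
  O (position 14) -> position (14+3) mod 26 = 17 -> R
  R (position 17) -> position (17+3) mod 26 = 20 -> U
Result: PLUURU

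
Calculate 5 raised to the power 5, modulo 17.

Step 1: Compute 5^5 mod 17 step by step, reducing modulo 17 at each step.
  5^1 mod 17 = 5
  5^2 mod 17 = (5 * 5) mod 17 = 8
  5^3 mod 17 = (8 * 5) mod 17 = 6
  5^4 mod 17 = (6 * 5) mod 17 = 13
  5^5 mod 17 = (13 * 5) mod 17 = 14
Step 2: Result = 14.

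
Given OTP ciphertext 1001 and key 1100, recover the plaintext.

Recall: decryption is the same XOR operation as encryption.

Step 1: XOR ciphertext with key:
  Ciphertext: 1001
  Key:        1100
  XOR:        0101
Step 2: Plaintext = 0101 = 5 in decimal.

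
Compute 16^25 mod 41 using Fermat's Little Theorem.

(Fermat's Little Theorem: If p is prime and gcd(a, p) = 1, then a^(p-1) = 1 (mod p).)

Step 1: Since 41 is prime, by Fermat's Little Theorem: 16^40 = 1 (mod 41).
Step 2: Reduce exponent: 25 mod 40 = 25.
Step 3: So 16^25 = 16^25 (mod 41).
Step 4: 16^25 mod 41 = 1.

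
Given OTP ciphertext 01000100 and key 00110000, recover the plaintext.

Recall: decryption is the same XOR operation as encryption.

Step 1: XOR ciphertext with key:
  Ciphertext: 01000100
  Key:        00110000
  XOR:        01110100
Step 2: Plaintext = 01110100 = 116 in decimal.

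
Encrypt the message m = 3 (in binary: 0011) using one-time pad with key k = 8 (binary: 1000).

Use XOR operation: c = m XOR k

Step 1: Write out the XOR operation bit by bit:
  Message: 0011
  Key:     1000
  XOR:     1011
Step 2: Convert to decimal: 1011 = 11.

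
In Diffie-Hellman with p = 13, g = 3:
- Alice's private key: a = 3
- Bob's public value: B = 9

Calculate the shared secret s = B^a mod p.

Step 1: s = B^a mod p = 9^3 mod 13.
  9^1 mod 13 = 9
  9^2 mod 13 = (9 * 9) mod 13 = 3
  9^3 mod 13 = (3 * 9) mod 13 = 1
Result: shared secret = 1.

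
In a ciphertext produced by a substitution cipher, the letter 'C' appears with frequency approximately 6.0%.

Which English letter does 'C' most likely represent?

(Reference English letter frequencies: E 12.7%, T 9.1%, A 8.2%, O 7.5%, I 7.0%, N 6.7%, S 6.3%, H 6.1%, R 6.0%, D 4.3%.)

Step 1: The observed frequency is 6.0%.
Step 2: Compare with English frequencies:
  E: 12.7% (difference: 6.7%)
  T: 9.1% (difference: 3.1%)
  A: 8.2% (difference: 2.2%)
  O: 7.5% (difference: 1.5%)
  I: 7.0% (difference: 1.0%)
  N: 6.7% (difference: 0.7%)
  S: 6.3% (difference: 0.3%)
  H: 6.1% (difference: 0.1%)
  R: 6.0% (difference: 0.0%) <-- closest
  D: 4.3% (difference: 1.7%)
Step 3: 'C' most likely represents 'R' (frequency 6.0%).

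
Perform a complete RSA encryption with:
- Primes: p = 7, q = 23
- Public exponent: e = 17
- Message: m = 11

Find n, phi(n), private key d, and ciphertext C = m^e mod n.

Step 1: n = 7 * 23 = 161.
Step 2: phi(n) = (7-1)(23-1) = 6 * 22 = 132.
Step 3: Find d = 17^(-1) mod 132 = 101.
  Verify: 17 * 101 = 1717 = 1 (mod 132).
Step 4: C = 11^17 mod 161 = 37.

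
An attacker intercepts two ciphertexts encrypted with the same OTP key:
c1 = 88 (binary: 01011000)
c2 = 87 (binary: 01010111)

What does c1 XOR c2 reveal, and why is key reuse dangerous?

Step 1: c1 XOR c2 = (m1 XOR k) XOR (m2 XOR k).
Step 2: By XOR associativity/commutativity: = m1 XOR m2 XOR k XOR k = m1 XOR m2.
Step 3: 01011000 XOR 01010111 = 00001111 = 15.
Step 4: The key cancels out! An attacker learns m1 XOR m2 = 15, revealing the relationship between plaintexts.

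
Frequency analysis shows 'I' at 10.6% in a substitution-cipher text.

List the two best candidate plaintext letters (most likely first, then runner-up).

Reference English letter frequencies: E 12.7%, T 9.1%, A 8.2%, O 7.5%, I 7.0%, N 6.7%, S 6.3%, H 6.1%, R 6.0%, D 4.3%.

Step 1: Observed frequency of 'I' is 10.6%.
Step 2: Compute distances to each reference frequency and sort:
  T (9.1%): difference = 1.5% <-- BEST
  E (12.7%): difference = 2.1% <-- RUNNER-UP
  A (8.2%): difference = 2.4%
  O (7.5%): difference = 3.1%
  I (7.0%): difference = 3.6%
Step 3: Most likely is 'T' (9.1%, diff 1.5%); second most likely is 'E' (12.7%, diff 2.1%).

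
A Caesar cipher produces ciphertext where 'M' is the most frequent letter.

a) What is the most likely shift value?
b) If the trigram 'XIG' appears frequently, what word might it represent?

Step 1: In English, 'E' is the most frequent letter (12.7%).
Step 2: The most frequent ciphertext letter is 'M' (position 12).
Step 3: Shift = (12 - 4) mod 26 = 8.
Step 4: Decrypt 'XIG' by shifting back 8:
  X -> P
  I -> A
  G -> Y
Step 5: 'XIG' decrypts to 'PAY'.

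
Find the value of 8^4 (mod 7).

Step 1: Compute 8^4 mod 7 step by step, reducing modulo 7 at each step.
  8^1 mod 7 = 1
  8^2 mod 7 = (1 * 8) mod 7 = 1
  8^3 mod 7 = (1 * 8) mod 7 = 1
  8^4 mod 7 = (1 * 8) mod 7 = 1
Step 2: Result = 1.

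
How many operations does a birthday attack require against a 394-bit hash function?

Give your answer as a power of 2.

Step 1: The birthday paradox gives collision probability ~50% after sqrt(2^n) = 2^(n/2) hashes.
Step 2: For 394-bit output: 2^(394/2) = 2^197.
Step 3: Approximately 2^197 hash computations needed.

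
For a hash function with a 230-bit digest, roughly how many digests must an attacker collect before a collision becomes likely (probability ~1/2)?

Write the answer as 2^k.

Step 1: The birthday paradox gives collision probability ~50% after sqrt(2^n) = 2^(n/2) hashes.
Step 2: For 230-bit output: 2^(230/2) = 2^115.
Step 3: Approximately 2^115 hash computations needed.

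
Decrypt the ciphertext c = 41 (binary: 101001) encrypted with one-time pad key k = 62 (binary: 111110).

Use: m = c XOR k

Step 1: XOR ciphertext with key:
  Ciphertext: 101001
  Key:        111110
  XOR:        010111
Step 2: Plaintext = 010111 = 23 in decimal.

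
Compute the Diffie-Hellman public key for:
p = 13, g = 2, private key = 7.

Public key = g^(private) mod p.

Step 1: A = g^a mod p = 2^7 mod 13.
  2^1 mod 13 = 2
  2^2 mod 13 = (2 * 2) mod 13 = 4
  2^3 mod 13 = (4 * 2) mod 13 = 8
  2^4 mod 13 = (8 * 2) mod 13 = 3
  2^5 mod 13 = (3 * 2) mod 13 = 6
  2^6 mod 13 = (6 * 2) mod 13 = 12
  2^7 mod 13 = (12 * 2) mod 13 = 11
Result: A = 11.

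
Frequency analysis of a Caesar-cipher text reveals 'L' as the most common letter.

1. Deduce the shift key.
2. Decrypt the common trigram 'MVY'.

Step 1: In English, 'E' is the most frequent letter (12.7%).
Step 2: The most frequent ciphertext letter is 'L' (position 11).
Step 3: Shift = (11 - 4) mod 26 = 7.
Step 4: Decrypt 'MVY' by shifting back 7:
  M -> F
  V -> O
  Y -> R
Step 5: 'MVY' decrypts to 'FOR'.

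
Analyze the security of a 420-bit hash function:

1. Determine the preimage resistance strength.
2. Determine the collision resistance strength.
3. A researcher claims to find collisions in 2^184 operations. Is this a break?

Step 1: Preimage resistance requires brute-force of 2^420 operations.
Step 2: Collision resistance (birthday bound) = 2^(420/2) = 2^210.
Step 3: The claimed attack costs 2^184 operations.
Step 4: Since 2^184 < 2^210, the claimed attack beats the generic birthday bound, so collision resistance is broken.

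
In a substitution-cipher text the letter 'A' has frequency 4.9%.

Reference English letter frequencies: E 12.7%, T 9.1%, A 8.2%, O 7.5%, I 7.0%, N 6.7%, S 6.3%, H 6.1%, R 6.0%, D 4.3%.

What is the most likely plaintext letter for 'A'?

Step 1: The observed frequency is 4.9%.
Step 2: Compare with English frequencies:
  E: 12.7% (difference: 7.8%)
  T: 9.1% (difference: 4.2%)
  A: 8.2% (difference: 3.3%)
  O: 7.5% (difference: 2.6%)
  I: 7.0% (difference: 2.1%)
  N: 6.7% (difference: 1.8%)
  S: 6.3% (difference: 1.4%)
  H: 6.1% (difference: 1.2%)
  R: 6.0% (difference: 1.1%)
  D: 4.3% (difference: 0.6%) <-- closest
Step 3: 'A' most likely represents 'D' (frequency 4.3%).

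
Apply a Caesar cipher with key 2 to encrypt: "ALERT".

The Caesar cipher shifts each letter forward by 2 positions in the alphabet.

Step 1: For each letter, shift forward by 2 positions (mod 26).
  A (position 0) -> position (0+2) mod 26 = 2 -> C
  L (position 11) -> position (11+2) mod 26 = 13 -> N
  E (position 4) -> position (4+2) mod 26 = 6 -> G
  R (position 17) -> position (17+2) mod 26 = 19 -> T
  T (position 19) -> position (19+2) mod 26 = 21 -> V
Result: CNGTV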